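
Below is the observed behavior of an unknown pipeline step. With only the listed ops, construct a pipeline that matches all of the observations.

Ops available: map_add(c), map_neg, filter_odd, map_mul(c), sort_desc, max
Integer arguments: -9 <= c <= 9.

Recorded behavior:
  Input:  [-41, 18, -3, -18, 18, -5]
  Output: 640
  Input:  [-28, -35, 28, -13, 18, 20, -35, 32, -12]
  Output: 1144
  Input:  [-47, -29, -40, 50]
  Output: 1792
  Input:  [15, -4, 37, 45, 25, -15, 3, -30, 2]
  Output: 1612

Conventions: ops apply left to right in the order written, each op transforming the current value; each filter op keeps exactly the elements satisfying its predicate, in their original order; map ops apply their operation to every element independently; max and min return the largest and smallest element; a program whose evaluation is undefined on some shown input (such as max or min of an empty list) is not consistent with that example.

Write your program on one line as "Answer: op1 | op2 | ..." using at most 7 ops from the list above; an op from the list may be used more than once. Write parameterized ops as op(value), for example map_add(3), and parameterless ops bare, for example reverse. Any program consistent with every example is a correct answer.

map_mul(6) | map_mul(-6) | sort_desc | map_add(8) | map_neg | max

Check, running the answer program on each example:
  [-41, 18, -3, -18, 18, -5] -> [-246, 108, -18, -108, 108, -30] -> [1476, -648, 108, 648, -648, 180] -> [1476, 648, 180, 108, -648, -648] -> [1484, 656, 188, 116, -640, -640] -> [-1484, -656, -188, -116, 640, 640] -> 640
  [-28, -35, 28, -13, 18, 20, -35, 32, -12] -> [-168, -210, 168, -78, 108, 120, -210, 192, -72] -> [1008, 1260, -1008, 468, -648, -720, 1260, -1152, 432] -> [1260, 1260, 1008, 468, 432, -648, -720, -1008, -1152] -> [1268, 1268, 1016, 476, 440, -640, -712, -1000, -1144] -> [-1268, -1268, -1016, -476, -440, 640, 712, 1000, 1144] -> 1144
  [-47, -29, -40, 50] -> [-282, -174, -240, 300] -> [1692, 1044, 1440, -1800] -> [1692, 1440, 1044, -1800] -> [1700, 1448, 1052, -1792] -> [-1700, -1448, -1052, 1792] -> 1792
  [15, -4, 37, 45, 25, -15, 3, -30, 2] -> [90, -24, 222, 270, 150, -90, 18, -180, 12] -> [-540, 144, -1332, -1620, -900, 540, -108, 1080, -72] -> [1080, 540, 144, -72, -108, -540, -900, -1332, -1620] -> [1088, 548, 152, -64, -100, -532, -892, -1324, -1612] -> [-1088, -548, -152, 64, 100, 532, 892, 1324, 1612] -> 1612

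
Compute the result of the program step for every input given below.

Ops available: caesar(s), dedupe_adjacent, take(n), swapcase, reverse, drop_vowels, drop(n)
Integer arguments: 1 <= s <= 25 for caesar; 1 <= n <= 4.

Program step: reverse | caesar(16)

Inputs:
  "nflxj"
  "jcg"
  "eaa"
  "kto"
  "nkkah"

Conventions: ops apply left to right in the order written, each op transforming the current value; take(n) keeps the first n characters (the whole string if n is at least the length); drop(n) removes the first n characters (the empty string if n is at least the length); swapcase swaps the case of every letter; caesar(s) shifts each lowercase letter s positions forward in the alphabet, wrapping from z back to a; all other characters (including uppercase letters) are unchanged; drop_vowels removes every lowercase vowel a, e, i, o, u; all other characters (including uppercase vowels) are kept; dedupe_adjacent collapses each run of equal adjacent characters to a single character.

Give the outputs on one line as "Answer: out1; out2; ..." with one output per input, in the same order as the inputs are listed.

Execution, op by op:
  "nflxj" -> "jxlfn" -> "znbvd"
  "jcg" -> "gcj" -> "wsz"
  "eaa" -> "aae" -> "qqu"
  "kto" -> "otk" -> "eja"
  "nkkah" -> "hakkn" -> "xqaad"

"znbvd"; "wsz"; "qqu"; "eja"; "xqaad"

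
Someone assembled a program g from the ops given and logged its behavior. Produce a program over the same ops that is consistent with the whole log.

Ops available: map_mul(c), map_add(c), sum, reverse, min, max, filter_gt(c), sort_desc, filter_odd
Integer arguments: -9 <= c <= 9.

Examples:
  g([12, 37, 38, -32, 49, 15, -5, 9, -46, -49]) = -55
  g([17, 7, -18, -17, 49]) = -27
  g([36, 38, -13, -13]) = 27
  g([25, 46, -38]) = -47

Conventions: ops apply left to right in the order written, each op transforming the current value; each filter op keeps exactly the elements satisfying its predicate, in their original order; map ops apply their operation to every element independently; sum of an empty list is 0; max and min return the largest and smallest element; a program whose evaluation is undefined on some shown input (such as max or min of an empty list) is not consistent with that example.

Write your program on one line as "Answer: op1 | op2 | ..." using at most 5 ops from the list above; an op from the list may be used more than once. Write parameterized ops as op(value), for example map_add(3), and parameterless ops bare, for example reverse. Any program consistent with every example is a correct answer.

map_add(-9) | sort_desc | filter_odd | min

Check, running the answer program on each example:
  [12, 37, 38, -32, 49, 15, -5, 9, -46, -49] -> [3, 28, 29, -41, 40, 6, -14, 0, -55, -58] -> [40, 29, 28, 6, 3, 0, -14, -41, -55, -58] -> [29, 3, -41, -55] -> -55
  [17, 7, -18, -17, 49] -> [8, -2, -27, -26, 40] -> [40, 8, -2, -26, -27] -> [-27] -> -27
  [36, 38, -13, -13] -> [27, 29, -22, -22] -> [29, 27, -22, -22] -> [29, 27] -> 27
  [25, 46, -38] -> [16, 37, -47] -> [37, 16, -47] -> [37, -47] -> -47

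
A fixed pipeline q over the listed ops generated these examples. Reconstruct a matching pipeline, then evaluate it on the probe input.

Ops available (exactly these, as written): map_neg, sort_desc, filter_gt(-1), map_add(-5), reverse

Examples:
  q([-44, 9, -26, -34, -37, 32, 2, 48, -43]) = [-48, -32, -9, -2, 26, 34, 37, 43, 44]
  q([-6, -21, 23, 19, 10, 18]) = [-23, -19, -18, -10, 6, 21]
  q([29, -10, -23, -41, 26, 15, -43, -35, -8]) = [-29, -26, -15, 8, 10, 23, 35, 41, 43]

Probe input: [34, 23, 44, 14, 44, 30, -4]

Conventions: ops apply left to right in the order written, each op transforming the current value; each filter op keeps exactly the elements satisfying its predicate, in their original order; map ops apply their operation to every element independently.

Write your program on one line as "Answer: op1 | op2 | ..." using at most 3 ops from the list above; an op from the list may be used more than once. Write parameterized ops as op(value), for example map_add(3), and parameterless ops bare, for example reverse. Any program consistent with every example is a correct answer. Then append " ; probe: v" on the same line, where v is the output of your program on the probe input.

sort_desc | map_neg ; probe: [-44, -44, -34, -30, -23, -14, 4]

Check, running the answer program on each example:
  [-44, 9, -26, -34, -37, 32, 2, 48, -43] -> [48, 32, 9, 2, -26, -34, -37, -43, -44] -> [-48, -32, -9, -2, 26, 34, 37, 43, 44]
  [-6, -21, 23, 19, 10, 18] -> [23, 19, 18, 10, -6, -21] -> [-23, -19, -18, -10, 6, 21]
  [29, -10, -23, -41, 26, 15, -43, -35, -8] -> [29, 26, 15, -8, -10, -23, -35, -41, -43] -> [-29, -26, -15, 8, 10, 23, 35, 41, 43]
  probe: [34, 23, 44, 14, 44, 30, -4] -> [44, 44, 34, 30, 23, 14, -4] -> [-44, -44, -34, -30, -23, -14, 4]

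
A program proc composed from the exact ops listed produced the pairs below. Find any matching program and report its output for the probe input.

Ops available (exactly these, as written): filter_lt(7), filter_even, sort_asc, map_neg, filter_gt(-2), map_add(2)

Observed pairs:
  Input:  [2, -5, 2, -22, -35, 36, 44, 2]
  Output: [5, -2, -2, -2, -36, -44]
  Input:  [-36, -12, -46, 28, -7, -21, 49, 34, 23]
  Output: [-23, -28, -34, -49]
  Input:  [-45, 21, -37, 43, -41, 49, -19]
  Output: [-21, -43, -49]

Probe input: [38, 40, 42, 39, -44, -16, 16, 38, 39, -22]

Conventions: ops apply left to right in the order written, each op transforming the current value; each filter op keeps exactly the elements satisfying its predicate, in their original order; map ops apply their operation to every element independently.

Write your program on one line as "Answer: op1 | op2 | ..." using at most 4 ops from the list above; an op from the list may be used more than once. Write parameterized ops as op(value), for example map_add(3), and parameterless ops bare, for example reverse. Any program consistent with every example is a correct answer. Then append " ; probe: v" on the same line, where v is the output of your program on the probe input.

sort_asc | map_neg | filter_lt(7) ; probe: [-16, -38, -38, -39, -39, -40, -42]

Check, running the answer program on each example:
  [2, -5, 2, -22, -35, 36, 44, 2] -> [-35, -22, -5, 2, 2, 2, 36, 44] -> [35, 22, 5, -2, -2, -2, -36, -44] -> [5, -2, -2, -2, -36, -44]
  [-36, -12, -46, 28, -7, -21, 49, 34, 23] -> [-46, -36, -21, -12, -7, 23, 28, 34, 49] -> [46, 36, 21, 12, 7, -23, -28, -34, -49] -> [-23, -28, -34, -49]
  [-45, 21, -37, 43, -41, 49, -19] -> [-45, -41, -37, -19, 21, 43, 49] -> [45, 41, 37, 19, -21, -43, -49] -> [-21, -43, -49]
  probe: [38, 40, 42, 39, -44, -16, 16, 38, 39, -22] -> [-44, -22, -16, 16, 38, 38, 39, 39, 40, 42] -> [44, 22, 16, -16, -38, -38, -39, -39, -40, -42] -> [-16, -38, -38, -39, -39, -40, -42]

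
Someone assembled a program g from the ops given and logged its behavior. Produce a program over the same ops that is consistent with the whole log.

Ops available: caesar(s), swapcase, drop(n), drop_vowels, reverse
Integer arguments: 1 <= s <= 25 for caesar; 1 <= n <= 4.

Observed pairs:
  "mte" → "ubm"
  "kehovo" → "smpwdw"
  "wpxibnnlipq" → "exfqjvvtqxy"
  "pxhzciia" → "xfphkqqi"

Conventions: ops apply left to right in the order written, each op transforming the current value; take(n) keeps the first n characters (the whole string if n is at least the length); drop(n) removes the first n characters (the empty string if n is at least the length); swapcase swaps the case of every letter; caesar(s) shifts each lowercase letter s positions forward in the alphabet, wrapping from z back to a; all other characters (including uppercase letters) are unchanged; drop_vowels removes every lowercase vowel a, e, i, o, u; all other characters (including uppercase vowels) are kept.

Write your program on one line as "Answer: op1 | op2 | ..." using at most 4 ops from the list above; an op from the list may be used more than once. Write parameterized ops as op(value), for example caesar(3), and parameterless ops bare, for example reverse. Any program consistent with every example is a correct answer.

caesar(12) | caesar(15) | caesar(14) | caesar(19)

Check, running the answer program on each example:
  "mte" -> "yfq" -> "nuf" -> "bit" -> "ubm"
  "kehovo" -> "wqtaha" -> "lfipwp" -> "ztwdkd" -> "smpwdw"
  "wpxibnnlipq" -> "ibjunzzxubc" -> "xqyjcoomjqr" -> "lemxqccaxef" -> "exfqjvvtqxy"
  "pxhzciia" -> "bjtlouum" -> "qyiadjjb" -> "emworxxp" -> "xfphkqqi"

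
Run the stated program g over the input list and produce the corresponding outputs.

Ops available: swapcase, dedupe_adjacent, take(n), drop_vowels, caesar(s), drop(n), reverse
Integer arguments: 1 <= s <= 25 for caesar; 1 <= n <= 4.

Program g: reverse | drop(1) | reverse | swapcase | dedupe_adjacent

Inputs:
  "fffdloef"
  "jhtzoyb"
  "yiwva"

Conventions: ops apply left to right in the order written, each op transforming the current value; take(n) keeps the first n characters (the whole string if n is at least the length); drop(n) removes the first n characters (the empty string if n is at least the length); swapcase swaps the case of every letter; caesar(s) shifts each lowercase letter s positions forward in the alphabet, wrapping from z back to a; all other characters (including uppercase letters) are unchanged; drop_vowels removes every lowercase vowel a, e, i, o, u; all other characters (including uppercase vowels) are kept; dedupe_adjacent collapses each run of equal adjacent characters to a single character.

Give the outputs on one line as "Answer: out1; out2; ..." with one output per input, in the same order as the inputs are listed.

"FDLOE"; "JHTZOY"; "YIWV"

Execution, op by op:
  "fffdloef" -> "feoldfff" -> "eoldfff" -> "fffdloe" -> "FFFDLOE" -> "FDLOE"
  "jhtzoyb" -> "byozthj" -> "yozthj" -> "jhtzoy" -> "JHTZOY" -> "JHTZOY"
  "yiwva" -> "avwiy" -> "vwiy" -> "yiwv" -> "YIWV" -> "YIWV"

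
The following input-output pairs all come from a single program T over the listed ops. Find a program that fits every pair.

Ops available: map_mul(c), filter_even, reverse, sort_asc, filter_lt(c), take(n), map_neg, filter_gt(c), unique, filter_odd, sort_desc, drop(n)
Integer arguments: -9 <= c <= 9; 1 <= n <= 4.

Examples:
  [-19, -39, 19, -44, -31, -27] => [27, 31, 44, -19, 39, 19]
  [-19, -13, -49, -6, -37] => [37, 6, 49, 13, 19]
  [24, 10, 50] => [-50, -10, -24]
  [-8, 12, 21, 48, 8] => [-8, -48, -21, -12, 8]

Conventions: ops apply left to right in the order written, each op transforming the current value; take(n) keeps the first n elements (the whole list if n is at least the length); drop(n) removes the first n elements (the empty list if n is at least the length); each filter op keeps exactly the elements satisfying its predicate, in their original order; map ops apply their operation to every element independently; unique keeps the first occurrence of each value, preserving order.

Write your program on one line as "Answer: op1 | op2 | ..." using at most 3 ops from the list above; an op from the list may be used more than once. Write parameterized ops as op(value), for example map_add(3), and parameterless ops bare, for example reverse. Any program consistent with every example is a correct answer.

reverse | map_mul(-1)

Check, running the answer program on each example:
  [-19, -39, 19, -44, -31, -27] -> [-27, -31, -44, 19, -39, -19] -> [27, 31, 44, -19, 39, 19]
  [-19, -13, -49, -6, -37] -> [-37, -6, -49, -13, -19] -> [37, 6, 49, 13, 19]
  [24, 10, 50] -> [50, 10, 24] -> [-50, -10, -24]
  [-8, 12, 21, 48, 8] -> [8, 48, 21, 12, -8] -> [-8, -48, -21, -12, 8]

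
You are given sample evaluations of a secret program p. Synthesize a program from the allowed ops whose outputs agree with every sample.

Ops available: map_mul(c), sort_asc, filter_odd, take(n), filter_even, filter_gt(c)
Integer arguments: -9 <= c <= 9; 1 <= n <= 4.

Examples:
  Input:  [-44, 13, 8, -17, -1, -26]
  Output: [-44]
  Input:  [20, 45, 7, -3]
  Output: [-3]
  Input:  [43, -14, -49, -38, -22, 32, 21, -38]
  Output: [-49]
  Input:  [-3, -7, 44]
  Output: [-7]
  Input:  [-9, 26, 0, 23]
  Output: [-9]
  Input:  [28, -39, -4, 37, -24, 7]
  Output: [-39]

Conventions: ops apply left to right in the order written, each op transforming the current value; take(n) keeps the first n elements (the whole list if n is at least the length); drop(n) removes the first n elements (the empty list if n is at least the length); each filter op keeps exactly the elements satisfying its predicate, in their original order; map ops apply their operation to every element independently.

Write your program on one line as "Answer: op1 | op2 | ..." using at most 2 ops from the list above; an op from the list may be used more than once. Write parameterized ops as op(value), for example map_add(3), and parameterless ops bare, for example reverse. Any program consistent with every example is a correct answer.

sort_asc | take(1)

Check, running the answer program on each example:
  [-44, 13, 8, -17, -1, -26] -> [-44, -26, -17, -1, 8, 13] -> [-44]
  [20, 45, 7, -3] -> [-3, 7, 20, 45] -> [-3]
  [43, -14, -49, -38, -22, 32, 21, -38] -> [-49, -38, -38, -22, -14, 21, 32, 43] -> [-49]
  [-3, -7, 44] -> [-7, -3, 44] -> [-7]
  [-9, 26, 0, 23] -> [-9, 0, 23, 26] -> [-9]
  [28, -39, -4, 37, -24, 7] -> [-39, -24, -4, 7, 28, 37] -> [-39]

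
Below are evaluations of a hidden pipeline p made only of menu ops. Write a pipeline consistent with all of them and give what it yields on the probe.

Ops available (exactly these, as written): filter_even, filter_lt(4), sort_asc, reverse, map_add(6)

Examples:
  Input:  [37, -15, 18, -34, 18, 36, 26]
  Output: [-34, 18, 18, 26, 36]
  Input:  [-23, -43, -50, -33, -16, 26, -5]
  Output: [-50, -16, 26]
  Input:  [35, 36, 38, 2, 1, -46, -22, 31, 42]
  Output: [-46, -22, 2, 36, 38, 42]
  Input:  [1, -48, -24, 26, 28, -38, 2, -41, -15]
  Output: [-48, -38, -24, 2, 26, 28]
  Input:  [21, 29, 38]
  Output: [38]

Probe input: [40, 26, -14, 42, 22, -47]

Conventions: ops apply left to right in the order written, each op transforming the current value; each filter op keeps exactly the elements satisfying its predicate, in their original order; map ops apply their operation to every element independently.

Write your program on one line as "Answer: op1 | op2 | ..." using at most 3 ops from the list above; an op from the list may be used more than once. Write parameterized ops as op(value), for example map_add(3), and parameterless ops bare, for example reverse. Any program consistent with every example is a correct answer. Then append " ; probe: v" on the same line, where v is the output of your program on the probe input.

sort_asc | filter_even ; probe: [-14, 22, 26, 40, 42]

Check, running the answer program on each example:
  [37, -15, 18, -34, 18, 36, 26] -> [-34, -15, 18, 18, 26, 36, 37] -> [-34, 18, 18, 26, 36]
  [-23, -43, -50, -33, -16, 26, -5] -> [-50, -43, -33, -23, -16, -5, 26] -> [-50, -16, 26]
  [35, 36, 38, 2, 1, -46, -22, 31, 42] -> [-46, -22, 1, 2, 31, 35, 36, 38, 42] -> [-46, -22, 2, 36, 38, 42]
  [1, -48, -24, 26, 28, -38, 2, -41, -15] -> [-48, -41, -38, -24, -15, 1, 2, 26, 28] -> [-48, -38, -24, 2, 26, 28]
  [21, 29, 38] -> [21, 29, 38] -> [38]
  probe: [40, 26, -14, 42, 22, -47] -> [-47, -14, 22, 26, 40, 42] -> [-14, 22, 26, 40, 42]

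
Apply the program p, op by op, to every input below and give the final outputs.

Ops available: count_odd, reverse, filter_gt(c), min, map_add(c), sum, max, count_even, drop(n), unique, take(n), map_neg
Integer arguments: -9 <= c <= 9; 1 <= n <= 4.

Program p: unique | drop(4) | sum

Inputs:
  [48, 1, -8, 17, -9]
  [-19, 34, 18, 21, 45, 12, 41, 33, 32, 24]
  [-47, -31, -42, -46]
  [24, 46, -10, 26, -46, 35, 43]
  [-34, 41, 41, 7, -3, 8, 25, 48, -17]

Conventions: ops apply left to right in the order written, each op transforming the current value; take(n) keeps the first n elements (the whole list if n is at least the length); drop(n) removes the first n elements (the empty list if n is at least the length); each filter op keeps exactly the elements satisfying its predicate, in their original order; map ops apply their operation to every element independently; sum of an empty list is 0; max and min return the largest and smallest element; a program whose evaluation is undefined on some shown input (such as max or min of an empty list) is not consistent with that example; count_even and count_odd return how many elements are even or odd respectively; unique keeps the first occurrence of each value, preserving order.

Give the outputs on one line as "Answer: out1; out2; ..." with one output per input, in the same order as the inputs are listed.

Execution, op by op:
  [48, 1, -8, 17, -9] -> [48, 1, -8, 17, -9] -> [-9] -> -9
  [-19, 34, 18, 21, 45, 12, 41, 33, 32, 24] -> [-19, 34, 18, 21, 45, 12, 41, 33, 32, 24] -> [45, 12, 41, 33, 32, 24] -> 187
  [-47, -31, -42, -46] -> [-47, -31, -42, -46] -> [] -> 0
  [24, 46, -10, 26, -46, 35, 43] -> [24, 46, -10, 26, -46, 35, 43] -> [-46, 35, 43] -> 32
  [-34, 41, 41, 7, -3, 8, 25, 48, -17] -> [-34, 41, 7, -3, 8, 25, 48, -17] -> [8, 25, 48, -17] -> 64

-9; 187; 0; 32; 64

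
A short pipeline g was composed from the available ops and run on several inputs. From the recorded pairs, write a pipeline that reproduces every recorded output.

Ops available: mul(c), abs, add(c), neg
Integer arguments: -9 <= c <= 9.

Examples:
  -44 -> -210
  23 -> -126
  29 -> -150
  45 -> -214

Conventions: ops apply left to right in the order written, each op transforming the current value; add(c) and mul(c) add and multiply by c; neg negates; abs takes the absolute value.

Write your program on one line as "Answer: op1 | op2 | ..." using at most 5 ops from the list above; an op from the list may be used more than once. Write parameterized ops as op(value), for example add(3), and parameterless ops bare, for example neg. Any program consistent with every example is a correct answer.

abs | add(8) | mul(4) | add(2) | neg

Check, running the answer program on each example:
  -44 -> 44 -> 52 -> 208 -> 210 -> -210
  23 -> 23 -> 31 -> 124 -> 126 -> -126
  29 -> 29 -> 37 -> 148 -> 150 -> -150
  45 -> 45 -> 53 -> 212 -> 214 -> -214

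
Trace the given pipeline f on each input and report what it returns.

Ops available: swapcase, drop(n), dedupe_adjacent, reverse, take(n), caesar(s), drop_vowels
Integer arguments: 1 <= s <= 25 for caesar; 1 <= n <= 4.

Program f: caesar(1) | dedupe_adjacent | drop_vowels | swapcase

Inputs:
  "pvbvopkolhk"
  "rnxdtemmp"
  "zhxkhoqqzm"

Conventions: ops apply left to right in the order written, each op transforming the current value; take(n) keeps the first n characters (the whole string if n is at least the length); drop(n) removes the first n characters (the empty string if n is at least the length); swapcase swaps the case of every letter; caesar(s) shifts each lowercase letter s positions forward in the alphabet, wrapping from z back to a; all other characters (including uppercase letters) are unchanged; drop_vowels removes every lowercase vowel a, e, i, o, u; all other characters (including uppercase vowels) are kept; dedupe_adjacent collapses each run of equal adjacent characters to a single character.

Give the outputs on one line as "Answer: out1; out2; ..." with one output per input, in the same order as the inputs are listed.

"QWCWPQLPML"; "SYFNQ"; "YLPRN"

Execution, op by op:
  "pvbvopkolhk" -> "qwcwpqlpmil" -> "qwcwpqlpmil" -> "qwcwpqlpml" -> "QWCWPQLPML"
  "rnxdtemmp" -> "soyeufnnq" -> "soyeufnq" -> "syfnq" -> "SYFNQ"
  "zhxkhoqqzm" -> "aiyliprran" -> "aiylipran" -> "ylprn" -> "YLPRN"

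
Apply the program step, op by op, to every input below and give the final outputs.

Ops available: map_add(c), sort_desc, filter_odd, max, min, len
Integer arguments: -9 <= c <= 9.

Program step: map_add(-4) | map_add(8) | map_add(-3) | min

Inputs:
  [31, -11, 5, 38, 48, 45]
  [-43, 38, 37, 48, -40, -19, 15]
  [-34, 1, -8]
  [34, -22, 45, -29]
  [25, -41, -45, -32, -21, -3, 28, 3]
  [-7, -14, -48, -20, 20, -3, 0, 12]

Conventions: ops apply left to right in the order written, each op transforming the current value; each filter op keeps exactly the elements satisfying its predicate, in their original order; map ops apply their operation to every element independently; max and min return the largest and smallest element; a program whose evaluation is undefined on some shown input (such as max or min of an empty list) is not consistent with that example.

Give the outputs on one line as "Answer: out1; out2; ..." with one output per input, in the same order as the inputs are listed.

-10; -42; -33; -28; -44; -47

Execution, op by op:
  [31, -11, 5, 38, 48, 45] -> [27, -15, 1, 34, 44, 41] -> [35, -7, 9, 42, 52, 49] -> [32, -10, 6, 39, 49, 46] -> -10
  [-43, 38, 37, 48, -40, -19, 15] -> [-47, 34, 33, 44, -44, -23, 11] -> [-39, 42, 41, 52, -36, -15, 19] -> [-42, 39, 38, 49, -39, -18, 16] -> -42
  [-34, 1, -8] -> [-38, -3, -12] -> [-30, 5, -4] -> [-33, 2, -7] -> -33
  [34, -22, 45, -29] -> [30, -26, 41, -33] -> [38, -18, 49, -25] -> [35, -21, 46, -28] -> -28
  [25, -41, -45, -32, -21, -3, 28, 3] -> [21, -45, -49, -36, -25, -7, 24, -1] -> [29, -37, -41, -28, -17, 1, 32, 7] -> [26, -40, -44, -31, -20, -2, 29, 4] -> -44
  [-7, -14, -48, -20, 20, -3, 0, 12] -> [-11, -18, -52, -24, 16, -7, -4, 8] -> [-3, -10, -44, -16, 24, 1, 4, 16] -> [-6, -13, -47, -19, 21, -2, 1, 13] -> -47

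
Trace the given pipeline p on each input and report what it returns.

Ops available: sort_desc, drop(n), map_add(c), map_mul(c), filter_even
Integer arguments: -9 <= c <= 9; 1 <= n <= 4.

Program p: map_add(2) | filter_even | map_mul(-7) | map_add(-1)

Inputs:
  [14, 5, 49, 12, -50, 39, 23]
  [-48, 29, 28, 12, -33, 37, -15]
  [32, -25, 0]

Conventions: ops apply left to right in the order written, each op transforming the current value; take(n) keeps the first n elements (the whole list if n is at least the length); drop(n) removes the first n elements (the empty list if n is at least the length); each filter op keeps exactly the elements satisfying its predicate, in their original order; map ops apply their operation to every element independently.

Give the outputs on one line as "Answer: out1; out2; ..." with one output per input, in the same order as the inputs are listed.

[-113, -99, 335]; [321, -211, -99]; [-239, -15]

Execution, op by op:
  [14, 5, 49, 12, -50, 39, 23] -> [16, 7, 51, 14, -48, 41, 25] -> [16, 14, -48] -> [-112, -98, 336] -> [-113, -99, 335]
  [-48, 29, 28, 12, -33, 37, -15] -> [-46, 31, 30, 14, -31, 39, -13] -> [-46, 30, 14] -> [322, -210, -98] -> [321, -211, -99]
  [32, -25, 0] -> [34, -23, 2] -> [34, 2] -> [-238, -14] -> [-239, -15]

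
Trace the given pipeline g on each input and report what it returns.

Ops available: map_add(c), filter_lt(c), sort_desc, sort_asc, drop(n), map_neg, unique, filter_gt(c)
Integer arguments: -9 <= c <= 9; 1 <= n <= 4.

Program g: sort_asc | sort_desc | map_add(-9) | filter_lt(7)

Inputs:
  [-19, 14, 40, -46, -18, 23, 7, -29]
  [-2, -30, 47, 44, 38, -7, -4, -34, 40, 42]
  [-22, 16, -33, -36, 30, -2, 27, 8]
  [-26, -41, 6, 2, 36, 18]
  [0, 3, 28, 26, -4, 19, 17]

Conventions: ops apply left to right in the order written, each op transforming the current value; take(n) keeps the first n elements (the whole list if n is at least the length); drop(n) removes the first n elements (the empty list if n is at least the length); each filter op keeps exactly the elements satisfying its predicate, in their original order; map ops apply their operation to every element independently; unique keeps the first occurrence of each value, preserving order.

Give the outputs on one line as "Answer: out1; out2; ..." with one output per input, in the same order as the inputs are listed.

Execution, op by op:
  [-19, 14, 40, -46, -18, 23, 7, -29] -> [-46, -29, -19, -18, 7, 14, 23, 40] -> [40, 23, 14, 7, -18, -19, -29, -46] -> [31, 14, 5, -2, -27, -28, -38, -55] -> [5, -2, -27, -28, -38, -55]
  [-2, -30, 47, 44, 38, -7, -4, -34, 40, 42] -> [-34, -30, -7, -4, -2, 38, 40, 42, 44, 47] -> [47, 44, 42, 40, 38, -2, -4, -7, -30, -34] -> [38, 35, 33, 31, 29, -11, -13, -16, -39, -43] -> [-11, -13, -16, -39, -43]
  [-22, 16, -33, -36, 30, -2, 27, 8] -> [-36, -33, -22, -2, 8, 16, 27, 30] -> [30, 27, 16, 8, -2, -22, -33, -36] -> [21, 18, 7, -1, -11, -31, -42, -45] -> [-1, -11, -31, -42, -45]
  [-26, -41, 6, 2, 36, 18] -> [-41, -26, 2, 6, 18, 36] -> [36, 18, 6, 2, -26, -41] -> [27, 9, -3, -7, -35, -50] -> [-3, -7, -35, -50]
  [0, 3, 28, 26, -4, 19, 17] -> [-4, 0, 3, 17, 19, 26, 28] -> [28, 26, 19, 17, 3, 0, -4] -> [19, 17, 10, 8, -6, -9, -13] -> [-6, -9, -13]

[5, -2, -27, -28, -38, -55]; [-11, -13, -16, -39, -43]; [-1, -11, -31, -42, -45]; [-3, -7, -35, -50]; [-6, -9, -13]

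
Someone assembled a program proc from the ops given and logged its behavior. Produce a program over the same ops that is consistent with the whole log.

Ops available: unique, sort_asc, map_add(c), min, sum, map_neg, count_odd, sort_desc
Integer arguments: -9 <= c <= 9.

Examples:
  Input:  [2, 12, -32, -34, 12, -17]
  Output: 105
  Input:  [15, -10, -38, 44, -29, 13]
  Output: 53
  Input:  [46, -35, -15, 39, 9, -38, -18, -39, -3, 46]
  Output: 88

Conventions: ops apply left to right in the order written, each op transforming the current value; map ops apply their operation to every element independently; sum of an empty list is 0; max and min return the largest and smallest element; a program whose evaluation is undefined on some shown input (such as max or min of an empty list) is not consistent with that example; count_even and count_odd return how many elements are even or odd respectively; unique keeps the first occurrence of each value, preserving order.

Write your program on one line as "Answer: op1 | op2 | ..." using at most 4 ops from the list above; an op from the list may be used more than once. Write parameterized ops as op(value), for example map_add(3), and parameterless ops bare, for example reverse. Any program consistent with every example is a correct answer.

map_neg | map_add(8) | sum

Check, running the answer program on each example:
  [2, 12, -32, -34, 12, -17] -> [-2, -12, 32, 34, -12, 17] -> [6, -4, 40, 42, -4, 25] -> 105
  [15, -10, -38, 44, -29, 13] -> [-15, 10, 38, -44, 29, -13] -> [-7, 18, 46, -36, 37, -5] -> 53
  [46, -35, -15, 39, 9, -38, -18, -39, -3, 46] -> [-46, 35, 15, -39, -9, 38, 18, 39, 3, -46] -> [-38, 43, 23, -31, -1, 46, 26, 47, 11, -38] -> 88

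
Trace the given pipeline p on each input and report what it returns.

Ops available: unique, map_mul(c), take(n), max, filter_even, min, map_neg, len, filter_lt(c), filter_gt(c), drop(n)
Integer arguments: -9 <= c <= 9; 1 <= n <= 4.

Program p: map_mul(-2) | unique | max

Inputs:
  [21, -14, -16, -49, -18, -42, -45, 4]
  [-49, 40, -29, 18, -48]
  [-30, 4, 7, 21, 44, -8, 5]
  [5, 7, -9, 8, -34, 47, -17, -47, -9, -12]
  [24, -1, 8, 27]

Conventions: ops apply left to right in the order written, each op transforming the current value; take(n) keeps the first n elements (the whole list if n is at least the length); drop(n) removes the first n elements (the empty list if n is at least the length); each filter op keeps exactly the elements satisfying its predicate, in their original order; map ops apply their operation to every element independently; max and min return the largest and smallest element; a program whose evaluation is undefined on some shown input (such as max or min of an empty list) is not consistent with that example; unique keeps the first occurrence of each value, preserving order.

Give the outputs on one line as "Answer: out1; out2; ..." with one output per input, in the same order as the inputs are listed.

Execution, op by op:
  [21, -14, -16, -49, -18, -42, -45, 4] -> [-42, 28, 32, 98, 36, 84, 90, -8] -> [-42, 28, 32, 98, 36, 84, 90, -8] -> 98
  [-49, 40, -29, 18, -48] -> [98, -80, 58, -36, 96] -> [98, -80, 58, -36, 96] -> 98
  [-30, 4, 7, 21, 44, -8, 5] -> [60, -8, -14, -42, -88, 16, -10] -> [60, -8, -14, -42, -88, 16, -10] -> 60
  [5, 7, -9, 8, -34, 47, -17, -47, -9, -12] -> [-10, -14, 18, -16, 68, -94, 34, 94, 18, 24] -> [-10, -14, 18, -16, 68, -94, 34, 94, 24] -> 94
  [24, -1, 8, 27] -> [-48, 2, -16, -54] -> [-48, 2, -16, -54] -> 2

98; 98; 60; 94; 2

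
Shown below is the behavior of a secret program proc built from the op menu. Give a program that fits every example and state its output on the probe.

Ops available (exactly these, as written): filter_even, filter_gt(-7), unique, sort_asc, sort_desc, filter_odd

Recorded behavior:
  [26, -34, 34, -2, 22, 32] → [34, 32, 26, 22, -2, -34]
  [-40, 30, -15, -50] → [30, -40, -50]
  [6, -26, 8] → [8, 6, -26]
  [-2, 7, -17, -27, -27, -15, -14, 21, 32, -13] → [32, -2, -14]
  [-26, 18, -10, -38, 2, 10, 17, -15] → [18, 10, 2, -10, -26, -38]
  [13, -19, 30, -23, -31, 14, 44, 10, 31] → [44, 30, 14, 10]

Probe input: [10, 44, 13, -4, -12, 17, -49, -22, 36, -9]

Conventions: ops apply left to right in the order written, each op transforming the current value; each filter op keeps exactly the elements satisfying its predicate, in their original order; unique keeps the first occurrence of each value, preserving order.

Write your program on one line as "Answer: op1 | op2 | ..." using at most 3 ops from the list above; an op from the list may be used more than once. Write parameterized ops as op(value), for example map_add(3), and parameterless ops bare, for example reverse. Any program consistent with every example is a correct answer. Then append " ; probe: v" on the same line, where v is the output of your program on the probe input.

filter_even | sort_desc ; probe: [44, 36, 10, -4, -12, -22]

Check, running the answer program on each example:
  [26, -34, 34, -2, 22, 32] -> [26, -34, 34, -2, 22, 32] -> [34, 32, 26, 22, -2, -34]
  [-40, 30, -15, -50] -> [-40, 30, -50] -> [30, -40, -50]
  [6, -26, 8] -> [6, -26, 8] -> [8, 6, -26]
  [-2, 7, -17, -27, -27, -15, -14, 21, 32, -13] -> [-2, -14, 32] -> [32, -2, -14]
  [-26, 18, -10, -38, 2, 10, 17, -15] -> [-26, 18, -10, -38, 2, 10] -> [18, 10, 2, -10, -26, -38]
  [13, -19, 30, -23, -31, 14, 44, 10, 31] -> [30, 14, 44, 10] -> [44, 30, 14, 10]
  probe: [10, 44, 13, -4, -12, 17, -49, -22, 36, -9] -> [10, 44, -4, -12, -22, 36] -> [44, 36, 10, -4, -12, -22]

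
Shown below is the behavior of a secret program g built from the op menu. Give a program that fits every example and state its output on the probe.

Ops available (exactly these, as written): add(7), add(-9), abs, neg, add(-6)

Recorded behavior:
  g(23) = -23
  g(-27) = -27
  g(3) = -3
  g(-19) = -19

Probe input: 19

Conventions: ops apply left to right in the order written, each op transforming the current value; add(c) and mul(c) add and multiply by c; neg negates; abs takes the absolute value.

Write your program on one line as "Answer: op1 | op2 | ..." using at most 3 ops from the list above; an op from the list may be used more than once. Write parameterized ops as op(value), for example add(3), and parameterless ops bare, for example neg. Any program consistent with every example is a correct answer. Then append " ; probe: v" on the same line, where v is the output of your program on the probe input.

abs | neg ; probe: -19

Check, running the answer program on each example:
  23 -> 23 -> -23
  -27 -> 27 -> -27
  3 -> 3 -> -3
  -19 -> 19 -> -19
  probe: 19 -> 19 -> -19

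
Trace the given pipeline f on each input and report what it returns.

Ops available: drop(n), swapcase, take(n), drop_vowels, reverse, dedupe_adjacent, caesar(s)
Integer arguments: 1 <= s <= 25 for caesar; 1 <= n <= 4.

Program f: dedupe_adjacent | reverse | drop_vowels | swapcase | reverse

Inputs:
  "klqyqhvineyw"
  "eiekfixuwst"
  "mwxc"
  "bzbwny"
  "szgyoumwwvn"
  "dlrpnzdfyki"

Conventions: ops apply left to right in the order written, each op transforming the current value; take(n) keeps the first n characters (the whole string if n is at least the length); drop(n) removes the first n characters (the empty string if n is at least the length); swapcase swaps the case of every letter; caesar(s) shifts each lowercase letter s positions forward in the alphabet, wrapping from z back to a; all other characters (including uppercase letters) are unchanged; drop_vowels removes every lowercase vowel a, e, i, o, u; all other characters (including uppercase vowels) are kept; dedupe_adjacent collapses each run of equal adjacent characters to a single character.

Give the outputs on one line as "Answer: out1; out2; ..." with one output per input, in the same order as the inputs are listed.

"KLQYQHVNYW"; "KFXWST"; "MWXC"; "BZBWNY"; "SZGYMWVN"; "DLRPNZDFYK"

Execution, op by op:
  "klqyqhvineyw" -> "klqyqhvineyw" -> "wyenivhqyqlk" -> "wynvhqyqlk" -> "WYNVHQYQLK" -> "KLQYQHVNYW"
  "eiekfixuwst" -> "eiekfixuwst" -> "tswuxifkeie" -> "tswxfk" -> "TSWXFK" -> "KFXWST"
  "mwxc" -> "mwxc" -> "cxwm" -> "cxwm" -> "CXWM" -> "MWXC"
  "bzbwny" -> "bzbwny" -> "ynwbzb" -> "ynwbzb" -> "YNWBZB" -> "BZBWNY"
  "szgyoumwwvn" -> "szgyoumwvn" -> "nvwmuoygzs" -> "nvwmygzs" -> "NVWMYGZS" -> "SZGYMWVN"
  "dlrpnzdfyki" -> "dlrpnzdfyki" -> "ikyfdznprld" -> "kyfdznprld" -> "KYFDZNPRLD" -> "DLRPNZDFYK"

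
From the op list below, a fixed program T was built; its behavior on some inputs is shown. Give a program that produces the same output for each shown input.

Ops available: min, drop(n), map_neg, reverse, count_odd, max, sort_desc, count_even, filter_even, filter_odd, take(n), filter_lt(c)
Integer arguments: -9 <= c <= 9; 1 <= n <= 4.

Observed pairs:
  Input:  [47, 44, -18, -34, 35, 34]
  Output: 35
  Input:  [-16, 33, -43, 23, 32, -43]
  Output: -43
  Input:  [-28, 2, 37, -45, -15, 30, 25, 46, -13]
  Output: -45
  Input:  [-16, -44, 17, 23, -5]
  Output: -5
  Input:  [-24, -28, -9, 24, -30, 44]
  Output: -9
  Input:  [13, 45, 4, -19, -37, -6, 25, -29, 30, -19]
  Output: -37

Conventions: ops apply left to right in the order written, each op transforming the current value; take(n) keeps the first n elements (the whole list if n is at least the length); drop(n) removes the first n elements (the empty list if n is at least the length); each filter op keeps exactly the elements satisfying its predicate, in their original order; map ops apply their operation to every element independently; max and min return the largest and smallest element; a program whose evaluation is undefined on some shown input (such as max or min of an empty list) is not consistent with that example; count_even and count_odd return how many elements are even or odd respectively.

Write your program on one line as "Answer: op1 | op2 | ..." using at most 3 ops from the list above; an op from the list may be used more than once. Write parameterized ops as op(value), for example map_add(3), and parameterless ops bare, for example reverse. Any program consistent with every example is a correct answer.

sort_desc | filter_odd | min

Check, running the answer program on each example:
  [47, 44, -18, -34, 35, 34] -> [47, 44, 35, 34, -18, -34] -> [47, 35] -> 35
  [-16, 33, -43, 23, 32, -43] -> [33, 32, 23, -16, -43, -43] -> [33, 23, -43, -43] -> -43
  [-28, 2, 37, -45, -15, 30, 25, 46, -13] -> [46, 37, 30, 25, 2, -13, -15, -28, -45] -> [37, 25, -13, -15, -45] -> -45
  [-16, -44, 17, 23, -5] -> [23, 17, -5, -16, -44] -> [23, 17, -5] -> -5
  [-24, -28, -9, 24, -30, 44] -> [44, 24, -9, -24, -28, -30] -> [-9] -> -9
  [13, 45, 4, -19, -37, -6, 25, -29, 30, -19] -> [45, 30, 25, 13, 4, -6, -19, -19, -29, -37] -> [45, 25, 13, -19, -19, -29, -37] -> -37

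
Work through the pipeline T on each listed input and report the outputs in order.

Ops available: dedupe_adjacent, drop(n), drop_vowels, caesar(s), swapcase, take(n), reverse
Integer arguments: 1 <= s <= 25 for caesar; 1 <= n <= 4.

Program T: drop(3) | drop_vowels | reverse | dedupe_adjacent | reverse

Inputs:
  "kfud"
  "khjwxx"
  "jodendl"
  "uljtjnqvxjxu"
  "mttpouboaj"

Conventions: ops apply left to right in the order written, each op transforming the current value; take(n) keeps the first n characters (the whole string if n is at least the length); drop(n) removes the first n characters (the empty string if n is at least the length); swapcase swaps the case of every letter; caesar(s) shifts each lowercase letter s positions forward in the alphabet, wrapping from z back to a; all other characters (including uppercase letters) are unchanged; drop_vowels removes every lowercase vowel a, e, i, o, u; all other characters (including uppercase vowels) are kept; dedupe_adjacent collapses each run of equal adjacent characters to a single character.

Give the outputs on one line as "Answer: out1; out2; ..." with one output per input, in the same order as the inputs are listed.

"d"; "wx"; "ndl"; "tjnqvxjx"; "pbj"

Execution, op by op:
  "kfud" -> "d" -> "d" -> "d" -> "d" -> "d"
  "khjwxx" -> "wxx" -> "wxx" -> "xxw" -> "xw" -> "wx"
  "jodendl" -> "endl" -> "ndl" -> "ldn" -> "ldn" -> "ndl"
  "uljtjnqvxjxu" -> "tjnqvxjxu" -> "tjnqvxjx" -> "xjxvqnjt" -> "xjxvqnjt" -> "tjnqvxjx"
  "mttpouboaj" -> "pouboaj" -> "pbj" -> "jbp" -> "jbp" -> "pbj"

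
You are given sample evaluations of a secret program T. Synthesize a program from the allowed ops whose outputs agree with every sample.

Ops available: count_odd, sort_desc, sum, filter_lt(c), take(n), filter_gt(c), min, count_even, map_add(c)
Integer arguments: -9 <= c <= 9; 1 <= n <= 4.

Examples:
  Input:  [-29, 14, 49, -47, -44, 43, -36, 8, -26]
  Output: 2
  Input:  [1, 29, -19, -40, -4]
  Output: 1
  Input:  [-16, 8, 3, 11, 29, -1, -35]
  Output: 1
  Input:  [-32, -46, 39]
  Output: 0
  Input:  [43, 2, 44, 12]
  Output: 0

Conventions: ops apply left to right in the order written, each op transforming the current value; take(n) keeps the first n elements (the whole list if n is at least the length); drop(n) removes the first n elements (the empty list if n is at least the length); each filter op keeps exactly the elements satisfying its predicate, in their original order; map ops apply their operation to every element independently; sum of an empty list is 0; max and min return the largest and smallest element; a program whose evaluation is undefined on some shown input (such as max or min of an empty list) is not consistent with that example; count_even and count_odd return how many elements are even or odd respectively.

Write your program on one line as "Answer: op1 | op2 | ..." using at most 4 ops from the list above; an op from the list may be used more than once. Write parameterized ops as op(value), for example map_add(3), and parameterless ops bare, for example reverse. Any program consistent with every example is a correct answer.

filter_lt(-3) | map_add(9) | filter_lt(1) | count_even

Check, running the answer program on each example:
  [-29, 14, 49, -47, -44, 43, -36, 8, -26] -> [-29, -47, -44, -36, -26] -> [-20, -38, -35, -27, -17] -> [-20, -38, -35, -27, -17] -> 2
  [1, 29, -19, -40, -4] -> [-19, -40, -4] -> [-10, -31, 5] -> [-10, -31] -> 1
  [-16, 8, 3, 11, 29, -1, -35] -> [-16, -35] -> [-7, -26] -> [-7, -26] -> 1
  [-32, -46, 39] -> [-32, -46] -> [-23, -37] -> [-23, -37] -> 0
  [43, 2, 44, 12] -> [] -> [] -> [] -> 0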